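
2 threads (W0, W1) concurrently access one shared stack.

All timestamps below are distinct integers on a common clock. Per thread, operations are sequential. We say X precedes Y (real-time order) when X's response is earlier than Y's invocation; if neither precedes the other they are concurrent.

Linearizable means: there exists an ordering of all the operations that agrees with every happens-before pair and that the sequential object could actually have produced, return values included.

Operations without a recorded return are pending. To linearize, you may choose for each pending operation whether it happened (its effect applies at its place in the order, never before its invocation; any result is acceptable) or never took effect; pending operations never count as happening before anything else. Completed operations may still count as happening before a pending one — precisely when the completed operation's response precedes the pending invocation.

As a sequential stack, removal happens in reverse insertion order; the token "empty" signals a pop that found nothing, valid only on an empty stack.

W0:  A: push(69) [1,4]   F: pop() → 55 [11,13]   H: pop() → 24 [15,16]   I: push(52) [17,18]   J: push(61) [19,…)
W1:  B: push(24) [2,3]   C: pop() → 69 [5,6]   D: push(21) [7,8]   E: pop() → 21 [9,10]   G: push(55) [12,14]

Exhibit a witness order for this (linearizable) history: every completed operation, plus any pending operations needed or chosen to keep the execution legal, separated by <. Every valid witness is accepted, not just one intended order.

1. B push(24), leaving stack <24>
2. A push(69), leaving stack <24,69>
3. C pop() → 69, leaving stack <24>
4. D push(21), leaving stack <24,21>
5. E pop() → 21, leaving stack <24>
6. G push(55), leaving stack <24,55>
7. F pop() → 55, leaving stack <24>
8. H pop() → 24, leaving stack <>
9. I push(52), leaving stack <52>

B < A < C < D < E < G < F < H < I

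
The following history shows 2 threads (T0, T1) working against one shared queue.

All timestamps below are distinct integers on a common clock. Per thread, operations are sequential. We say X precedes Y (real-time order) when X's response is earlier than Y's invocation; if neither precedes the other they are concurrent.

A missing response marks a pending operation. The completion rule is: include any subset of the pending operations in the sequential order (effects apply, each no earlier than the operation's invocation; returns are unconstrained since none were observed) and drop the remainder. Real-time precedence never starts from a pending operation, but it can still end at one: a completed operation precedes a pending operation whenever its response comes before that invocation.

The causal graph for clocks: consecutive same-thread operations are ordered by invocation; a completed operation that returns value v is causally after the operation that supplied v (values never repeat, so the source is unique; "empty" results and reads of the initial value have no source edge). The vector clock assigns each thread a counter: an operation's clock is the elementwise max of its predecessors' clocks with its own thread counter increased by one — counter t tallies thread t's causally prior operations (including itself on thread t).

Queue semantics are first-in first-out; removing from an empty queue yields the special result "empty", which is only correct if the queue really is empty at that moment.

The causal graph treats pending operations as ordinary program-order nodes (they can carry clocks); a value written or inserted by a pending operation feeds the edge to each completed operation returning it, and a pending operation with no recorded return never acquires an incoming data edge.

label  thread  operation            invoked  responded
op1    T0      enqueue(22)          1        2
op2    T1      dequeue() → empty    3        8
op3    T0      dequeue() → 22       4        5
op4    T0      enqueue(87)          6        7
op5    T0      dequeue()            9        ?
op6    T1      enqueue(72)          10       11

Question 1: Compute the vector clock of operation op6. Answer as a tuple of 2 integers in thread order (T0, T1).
Answer: (0, 2)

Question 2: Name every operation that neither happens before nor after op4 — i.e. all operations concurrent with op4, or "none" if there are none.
Answer: op2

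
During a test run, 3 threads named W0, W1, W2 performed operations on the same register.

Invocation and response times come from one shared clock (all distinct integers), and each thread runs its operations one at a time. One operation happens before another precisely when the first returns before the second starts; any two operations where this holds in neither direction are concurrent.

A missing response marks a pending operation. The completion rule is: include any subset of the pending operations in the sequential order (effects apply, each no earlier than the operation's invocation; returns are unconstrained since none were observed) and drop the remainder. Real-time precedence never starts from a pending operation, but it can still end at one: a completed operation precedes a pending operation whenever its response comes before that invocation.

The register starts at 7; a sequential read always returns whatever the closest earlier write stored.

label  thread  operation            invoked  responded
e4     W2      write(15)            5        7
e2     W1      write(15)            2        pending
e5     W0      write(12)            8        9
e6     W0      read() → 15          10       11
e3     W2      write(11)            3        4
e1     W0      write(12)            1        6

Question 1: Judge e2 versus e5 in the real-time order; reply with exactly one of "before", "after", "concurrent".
e2 spans [2,…), e5 spans [8,9]
the intervals overlap in both directions

concurrent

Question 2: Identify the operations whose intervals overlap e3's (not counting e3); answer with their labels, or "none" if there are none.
overlap test against e3 [3,4]: concurrent iff the interval meets 3..4
e1 [1,6]: concurrent
e2 [2,…): concurrent
e4 [5,7]: after
e5 [8,9]: after
e6 [10,11]: after

e1, e2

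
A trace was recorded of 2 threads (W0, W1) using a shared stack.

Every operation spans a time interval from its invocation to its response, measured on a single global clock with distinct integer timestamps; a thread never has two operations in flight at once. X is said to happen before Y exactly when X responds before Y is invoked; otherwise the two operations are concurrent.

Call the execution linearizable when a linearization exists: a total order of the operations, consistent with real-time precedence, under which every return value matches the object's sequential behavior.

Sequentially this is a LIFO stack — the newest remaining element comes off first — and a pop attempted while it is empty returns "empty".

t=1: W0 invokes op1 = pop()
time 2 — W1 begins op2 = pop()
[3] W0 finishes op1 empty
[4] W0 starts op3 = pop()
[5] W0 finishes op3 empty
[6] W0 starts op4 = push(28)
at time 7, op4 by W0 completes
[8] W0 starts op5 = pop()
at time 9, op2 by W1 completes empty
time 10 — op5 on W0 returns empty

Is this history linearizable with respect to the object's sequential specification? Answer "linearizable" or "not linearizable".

not linearizable

through event 9 a valid linearization exists; event 10 (op5 responding at time 10) ends that
5 completed operations, 5 real-time-consistent orders — every stack replay fails
take op1, op2, op3, op4, op5: step 5 already fails, because op5 pop() → empty cannot occur there
take op1, op3, op2, op4, op5: step 5 already fails, because op5 pop() → empty cannot occur there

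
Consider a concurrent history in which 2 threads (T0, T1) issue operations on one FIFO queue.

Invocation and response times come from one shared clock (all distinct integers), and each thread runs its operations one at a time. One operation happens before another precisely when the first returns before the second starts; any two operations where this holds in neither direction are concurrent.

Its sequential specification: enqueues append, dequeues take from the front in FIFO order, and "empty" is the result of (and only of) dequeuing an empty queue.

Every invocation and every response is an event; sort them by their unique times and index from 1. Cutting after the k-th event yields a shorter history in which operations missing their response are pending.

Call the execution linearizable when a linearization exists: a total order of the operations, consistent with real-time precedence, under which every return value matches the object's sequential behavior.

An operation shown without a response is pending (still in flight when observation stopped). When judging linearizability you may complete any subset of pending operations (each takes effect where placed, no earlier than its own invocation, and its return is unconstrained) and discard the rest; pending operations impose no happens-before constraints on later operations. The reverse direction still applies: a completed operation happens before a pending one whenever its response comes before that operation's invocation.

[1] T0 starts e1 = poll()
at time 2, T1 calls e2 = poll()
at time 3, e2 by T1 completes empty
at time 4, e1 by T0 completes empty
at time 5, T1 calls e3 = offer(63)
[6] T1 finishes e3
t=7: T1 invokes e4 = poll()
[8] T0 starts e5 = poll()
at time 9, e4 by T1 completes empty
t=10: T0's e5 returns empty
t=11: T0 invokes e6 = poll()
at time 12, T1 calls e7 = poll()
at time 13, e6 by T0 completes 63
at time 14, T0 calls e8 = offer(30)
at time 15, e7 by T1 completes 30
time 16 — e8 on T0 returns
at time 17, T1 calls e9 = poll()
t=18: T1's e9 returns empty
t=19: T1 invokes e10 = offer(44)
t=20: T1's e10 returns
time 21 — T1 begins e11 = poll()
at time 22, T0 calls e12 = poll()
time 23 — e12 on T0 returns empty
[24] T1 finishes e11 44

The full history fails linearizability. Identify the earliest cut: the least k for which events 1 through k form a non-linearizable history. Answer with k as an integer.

10

events 1..9 are still linearizable — one witness is e1, e2, e3, e5, e4:
1. e1 poll() → empty, leaving queue <>
2. e2 poll() → empty, leaving queue <>
3. e3 offer(63), leaving queue <63>
4. e5 poll() (pending, included), leaving queue <>
5. e4 poll() → empty, leaving queue <>
include event 10 — e5 responding at 10 — and every candidate order breaks
take e1, e2, e3, e4, e5: step 4 already fails, because e4 poll() → empty cannot occur there
take e1, e2, e3, e5, e4: step 4 already fails, because e5 poll() → empty cannot occur there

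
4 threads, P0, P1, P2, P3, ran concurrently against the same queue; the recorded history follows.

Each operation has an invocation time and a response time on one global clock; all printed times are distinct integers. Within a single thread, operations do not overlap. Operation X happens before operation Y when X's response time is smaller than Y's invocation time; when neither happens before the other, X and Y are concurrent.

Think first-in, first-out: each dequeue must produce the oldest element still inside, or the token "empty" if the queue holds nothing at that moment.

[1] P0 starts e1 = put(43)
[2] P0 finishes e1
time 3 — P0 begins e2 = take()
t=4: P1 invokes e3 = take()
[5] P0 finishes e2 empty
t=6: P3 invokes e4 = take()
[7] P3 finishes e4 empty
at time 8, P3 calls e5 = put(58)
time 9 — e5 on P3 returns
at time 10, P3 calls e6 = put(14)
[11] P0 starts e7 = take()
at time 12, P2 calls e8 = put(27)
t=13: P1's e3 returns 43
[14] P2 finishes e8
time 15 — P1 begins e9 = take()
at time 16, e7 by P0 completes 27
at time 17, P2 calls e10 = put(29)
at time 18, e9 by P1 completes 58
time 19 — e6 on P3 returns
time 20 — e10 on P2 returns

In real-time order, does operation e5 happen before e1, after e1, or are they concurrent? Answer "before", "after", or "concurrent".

e5 spans [8,9], e1 spans [1,2]
resp(e1)=2 < inv(e5)=8

after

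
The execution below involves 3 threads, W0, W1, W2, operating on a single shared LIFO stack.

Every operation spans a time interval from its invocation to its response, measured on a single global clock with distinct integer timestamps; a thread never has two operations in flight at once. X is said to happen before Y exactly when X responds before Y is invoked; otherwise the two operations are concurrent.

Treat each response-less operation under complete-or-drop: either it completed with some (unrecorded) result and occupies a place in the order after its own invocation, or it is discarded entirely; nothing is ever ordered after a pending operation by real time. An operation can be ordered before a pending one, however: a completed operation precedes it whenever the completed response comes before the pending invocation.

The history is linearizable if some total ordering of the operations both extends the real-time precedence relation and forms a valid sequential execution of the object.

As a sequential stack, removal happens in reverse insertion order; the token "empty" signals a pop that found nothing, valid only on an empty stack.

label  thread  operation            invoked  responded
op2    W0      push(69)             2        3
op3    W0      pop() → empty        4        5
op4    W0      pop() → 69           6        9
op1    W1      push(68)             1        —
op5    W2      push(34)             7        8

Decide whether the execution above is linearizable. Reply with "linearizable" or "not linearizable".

events 1..4 are fine; event 5 — the response of op3 at time 5 — makes the prefix non-linearizable
a single order respects real time; the 2 completed LIFO stack operations fail replay along it
including or dropping the 1 pending operation (op1) in any combination fails
one such order, op2, op3 (pending dropped), breaks at step 2 where op3 pop() → empty is illegal

not linearizable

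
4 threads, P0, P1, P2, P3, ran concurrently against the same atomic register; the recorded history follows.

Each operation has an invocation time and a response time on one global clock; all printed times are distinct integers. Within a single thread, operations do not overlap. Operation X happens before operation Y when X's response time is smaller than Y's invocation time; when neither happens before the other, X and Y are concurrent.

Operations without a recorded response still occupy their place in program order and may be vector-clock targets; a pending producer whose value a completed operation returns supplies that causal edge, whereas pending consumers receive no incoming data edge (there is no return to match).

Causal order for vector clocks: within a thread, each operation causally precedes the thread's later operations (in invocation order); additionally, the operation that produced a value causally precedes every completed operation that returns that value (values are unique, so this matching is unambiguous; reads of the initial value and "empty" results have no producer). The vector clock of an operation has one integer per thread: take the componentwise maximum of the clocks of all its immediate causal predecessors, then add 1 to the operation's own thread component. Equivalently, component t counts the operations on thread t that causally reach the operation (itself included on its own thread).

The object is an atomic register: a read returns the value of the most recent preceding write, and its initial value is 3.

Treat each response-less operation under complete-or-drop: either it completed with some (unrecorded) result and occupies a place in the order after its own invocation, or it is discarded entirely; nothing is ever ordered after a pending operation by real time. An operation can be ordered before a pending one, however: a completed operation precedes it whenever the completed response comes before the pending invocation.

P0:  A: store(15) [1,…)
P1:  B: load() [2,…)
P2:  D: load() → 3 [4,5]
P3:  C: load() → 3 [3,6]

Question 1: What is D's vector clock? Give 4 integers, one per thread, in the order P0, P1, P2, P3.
Answer: (0, 0, 1, 0)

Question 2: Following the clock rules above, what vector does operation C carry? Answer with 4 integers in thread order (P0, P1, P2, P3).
Answer: (0, 0, 0, 1)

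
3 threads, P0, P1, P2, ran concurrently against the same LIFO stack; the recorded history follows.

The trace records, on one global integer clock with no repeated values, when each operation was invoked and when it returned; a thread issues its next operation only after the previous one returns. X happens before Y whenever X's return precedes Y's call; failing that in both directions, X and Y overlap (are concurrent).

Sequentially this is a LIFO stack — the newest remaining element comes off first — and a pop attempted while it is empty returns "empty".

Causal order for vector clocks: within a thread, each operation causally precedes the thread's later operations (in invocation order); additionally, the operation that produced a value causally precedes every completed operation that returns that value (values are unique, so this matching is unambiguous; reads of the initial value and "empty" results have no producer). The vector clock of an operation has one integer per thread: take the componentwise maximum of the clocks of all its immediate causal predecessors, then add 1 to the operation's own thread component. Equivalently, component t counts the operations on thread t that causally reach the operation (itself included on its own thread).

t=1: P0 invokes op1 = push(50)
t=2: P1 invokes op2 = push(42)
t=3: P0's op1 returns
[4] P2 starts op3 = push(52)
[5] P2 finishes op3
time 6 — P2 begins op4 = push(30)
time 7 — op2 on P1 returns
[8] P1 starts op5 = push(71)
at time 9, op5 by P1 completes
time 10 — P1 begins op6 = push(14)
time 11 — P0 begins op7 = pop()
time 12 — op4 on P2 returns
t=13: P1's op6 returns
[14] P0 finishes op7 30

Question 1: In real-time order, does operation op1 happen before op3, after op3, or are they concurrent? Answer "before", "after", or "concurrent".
op1 spans [1,3], op3 spans [4,5]
resp(op1)=3 < inv(op3)=4

before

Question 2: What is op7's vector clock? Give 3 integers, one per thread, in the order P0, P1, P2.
op3 (invocation 4): nothing precedes it; P2's component alone gives (0, 0, 1)
op2 (invocation 2): nothing precedes it; P1's component alone gives (0, 1, 0)
op1 (invocation 1): nothing precedes it; P0's component alone gives (1, 0, 0)
op4 (invocation 6): componentwise max over VC(op3)=(0, 0, 1), +1 at P2, giving (0, 0, 2)
op5 (invocation 8): componentwise max over VC(op2)=(0, 1, 0), +1 at P1, giving (0, 2, 0)
op6 (invocation 10): componentwise max over VC(op5)=(0, 2, 0), +1 at P1, giving (0, 3, 0)
op7 (invocation 11): componentwise max over VC(op1)=(1, 0, 0), VC(op4)=(0, 0, 2), +1 at P0, giving (2, 0, 2)
target: VC(op7) = (2, 0, 2)

(2, 0, 2)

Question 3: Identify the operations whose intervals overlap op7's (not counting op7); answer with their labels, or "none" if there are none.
op7 spans [11,14]: anything still running between times 11 and 14 counts as concurrent
op1 [1,3]: before
op2 [2,7]: before
op3 [4,5]: before
op4 [6,12]: concurrent
op5 [8,9]: before
op6 [10,13]: concurrent

op4, op6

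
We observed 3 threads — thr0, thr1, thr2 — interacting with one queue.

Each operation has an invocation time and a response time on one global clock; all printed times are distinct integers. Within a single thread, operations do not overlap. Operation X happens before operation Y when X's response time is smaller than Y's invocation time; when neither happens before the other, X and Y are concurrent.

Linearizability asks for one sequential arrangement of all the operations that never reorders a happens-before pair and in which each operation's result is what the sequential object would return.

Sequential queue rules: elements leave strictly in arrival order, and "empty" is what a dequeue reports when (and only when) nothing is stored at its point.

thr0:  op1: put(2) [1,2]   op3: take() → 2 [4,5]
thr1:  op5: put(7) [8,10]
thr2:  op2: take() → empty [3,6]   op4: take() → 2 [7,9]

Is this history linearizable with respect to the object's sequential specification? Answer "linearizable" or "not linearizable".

events 1..8 are fine; event 9 — the response of op4 at time 9 — makes the prefix non-linearizable
real-time-consistent orders of the 4 completed operations: 2 — all fail the queue replay
every completion of the 1 pending operation (op5) was checked; none linearizes
e.g. op1, op2, op3, op4 (pending dropped): illegal at step 2, since op2 take() → empty cannot apply there
e.g. op1, op3, op2, op4 (pending dropped): illegal at step 4, since op4 take() → 2 cannot apply there

not linearizable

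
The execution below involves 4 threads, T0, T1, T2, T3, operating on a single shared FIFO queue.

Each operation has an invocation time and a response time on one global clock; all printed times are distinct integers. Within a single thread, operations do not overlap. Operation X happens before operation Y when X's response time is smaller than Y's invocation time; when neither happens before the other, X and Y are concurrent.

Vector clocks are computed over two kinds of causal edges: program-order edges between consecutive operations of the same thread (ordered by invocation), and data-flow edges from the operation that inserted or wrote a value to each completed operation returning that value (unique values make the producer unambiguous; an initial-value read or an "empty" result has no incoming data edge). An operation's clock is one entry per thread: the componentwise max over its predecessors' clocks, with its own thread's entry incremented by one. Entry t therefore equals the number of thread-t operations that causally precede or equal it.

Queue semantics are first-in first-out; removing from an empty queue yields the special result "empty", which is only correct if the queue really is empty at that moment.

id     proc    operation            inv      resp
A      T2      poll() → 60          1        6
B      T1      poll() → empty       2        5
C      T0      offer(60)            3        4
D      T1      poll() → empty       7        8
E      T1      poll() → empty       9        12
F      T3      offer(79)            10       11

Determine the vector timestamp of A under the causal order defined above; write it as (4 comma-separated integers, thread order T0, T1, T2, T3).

root op F, invoked 10: fresh clock plus T3's own tick → (0, 0, 0, 1)
root op B, invoked 2: fresh clock plus T1's own tick → (0, 1, 0, 0)
root op C, invoked 3: fresh clock plus T0's own tick → (1, 0, 0, 0)
VC(D, invoked at 7): max of VC(B)=(0, 1, 0, 0), then +1 on thread T1 → (0, 2, 0, 0)
VC(A, invoked at 1): max of VC(C)=(1, 0, 0, 0), then +1 on thread T2 → (1, 0, 1, 0)
VC(E, invoked at 9): max of VC(D)=(0, 2, 0, 0), then +1 on thread T1 → (0, 3, 0, 0)
target: VC(A) = (1, 0, 1, 0)

(1, 0, 1, 0)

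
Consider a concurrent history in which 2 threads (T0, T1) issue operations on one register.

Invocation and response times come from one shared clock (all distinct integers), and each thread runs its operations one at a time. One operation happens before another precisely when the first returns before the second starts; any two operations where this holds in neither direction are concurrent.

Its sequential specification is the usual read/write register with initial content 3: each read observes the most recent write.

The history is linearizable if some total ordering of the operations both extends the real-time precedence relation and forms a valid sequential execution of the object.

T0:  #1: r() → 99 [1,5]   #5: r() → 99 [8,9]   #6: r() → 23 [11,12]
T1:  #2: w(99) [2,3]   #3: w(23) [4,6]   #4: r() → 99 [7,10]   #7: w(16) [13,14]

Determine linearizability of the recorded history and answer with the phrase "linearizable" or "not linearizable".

events 1..8 are fine; event 9 — the response of #5 at time 9 — makes the prefix non-linearizable
real-time-consistent orders of the 4 completed operations: 3 — all fail the register replay
every completion of the 1 pending operation (#4) was checked; none linearizes
sample order #1, #2, #3, #5 (pending dropped) stalls at step 1 — #1 r() → 99 has no legal effect
sample order #2, #1, #3, #5 (pending dropped) stalls at step 4 — #5 r() → 99 has no legal effect

not linearizable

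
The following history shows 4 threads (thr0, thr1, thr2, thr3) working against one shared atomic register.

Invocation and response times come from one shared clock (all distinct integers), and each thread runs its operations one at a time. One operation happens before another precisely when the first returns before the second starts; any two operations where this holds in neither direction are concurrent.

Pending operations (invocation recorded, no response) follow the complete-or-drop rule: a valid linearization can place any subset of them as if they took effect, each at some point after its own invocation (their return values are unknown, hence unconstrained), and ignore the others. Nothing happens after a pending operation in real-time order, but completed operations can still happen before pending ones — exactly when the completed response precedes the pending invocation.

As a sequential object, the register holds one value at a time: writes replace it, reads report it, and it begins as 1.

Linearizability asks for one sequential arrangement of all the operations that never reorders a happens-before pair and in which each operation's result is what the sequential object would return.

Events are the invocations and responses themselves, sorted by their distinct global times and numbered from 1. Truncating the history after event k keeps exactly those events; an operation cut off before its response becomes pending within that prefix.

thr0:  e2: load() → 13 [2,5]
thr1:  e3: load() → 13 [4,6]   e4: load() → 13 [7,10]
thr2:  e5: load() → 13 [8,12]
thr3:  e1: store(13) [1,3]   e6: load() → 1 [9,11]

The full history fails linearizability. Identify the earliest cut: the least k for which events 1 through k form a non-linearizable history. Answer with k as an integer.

events 1..10 are linearizable, e.g. via e1, e2, e3, e4:
after step 1 (e1 store(13)): value 13
after step 2 (e2 load() → 13): value 13
after step 3 (e3 load() → 13): value 13
after step 4 (e4 load() → 13): value 13
once event 11 joins (e6's response, time 11), exhaustive search finds no witness
include/drop combinations of the 1 pending operation (e5) were all tried; none helps
e.g. e1, e2, e3, e4, e6 (pending dropped): illegal at step 5, since e6 load() → 1 cannot apply there
e.g. e1, e2, e3, e6, e4 (pending dropped): illegal at step 4, since e6 load() → 1 cannot apply there

11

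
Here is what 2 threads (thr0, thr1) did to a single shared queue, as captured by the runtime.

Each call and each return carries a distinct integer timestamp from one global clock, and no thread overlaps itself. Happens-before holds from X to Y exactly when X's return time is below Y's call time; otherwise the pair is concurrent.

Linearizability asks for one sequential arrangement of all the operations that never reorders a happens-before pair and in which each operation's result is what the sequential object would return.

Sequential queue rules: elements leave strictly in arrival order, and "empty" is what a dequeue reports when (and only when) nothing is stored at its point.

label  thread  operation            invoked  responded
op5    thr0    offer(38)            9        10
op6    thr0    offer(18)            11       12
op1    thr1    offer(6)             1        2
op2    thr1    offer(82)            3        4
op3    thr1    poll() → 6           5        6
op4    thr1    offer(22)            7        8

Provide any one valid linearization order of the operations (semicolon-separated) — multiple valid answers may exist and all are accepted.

op1; op2; op3; op4; op5; op6

after step 1 (op1 offer(6)): queue <6>
after step 2 (op2 offer(82)): queue <6,82>
after step 3 (op3 poll() → 6): queue <82>
after step 4 (op4 offer(22)): queue <82,22>
after step 5 (op5 offer(38)): queue <82,22,38>
after step 6 (op6 offer(18)): queue <82,22,38,18>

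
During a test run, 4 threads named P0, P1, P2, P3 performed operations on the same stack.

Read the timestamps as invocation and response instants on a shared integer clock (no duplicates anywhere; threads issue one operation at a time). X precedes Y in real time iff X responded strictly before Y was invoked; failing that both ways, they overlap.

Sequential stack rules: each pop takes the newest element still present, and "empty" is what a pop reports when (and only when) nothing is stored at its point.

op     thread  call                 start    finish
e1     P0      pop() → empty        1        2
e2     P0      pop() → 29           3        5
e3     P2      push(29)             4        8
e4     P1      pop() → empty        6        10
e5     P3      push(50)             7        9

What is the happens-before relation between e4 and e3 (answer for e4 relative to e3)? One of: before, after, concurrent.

e4 spans [6,10], e3 spans [4,8]
the intervals overlap in both directions

concurrent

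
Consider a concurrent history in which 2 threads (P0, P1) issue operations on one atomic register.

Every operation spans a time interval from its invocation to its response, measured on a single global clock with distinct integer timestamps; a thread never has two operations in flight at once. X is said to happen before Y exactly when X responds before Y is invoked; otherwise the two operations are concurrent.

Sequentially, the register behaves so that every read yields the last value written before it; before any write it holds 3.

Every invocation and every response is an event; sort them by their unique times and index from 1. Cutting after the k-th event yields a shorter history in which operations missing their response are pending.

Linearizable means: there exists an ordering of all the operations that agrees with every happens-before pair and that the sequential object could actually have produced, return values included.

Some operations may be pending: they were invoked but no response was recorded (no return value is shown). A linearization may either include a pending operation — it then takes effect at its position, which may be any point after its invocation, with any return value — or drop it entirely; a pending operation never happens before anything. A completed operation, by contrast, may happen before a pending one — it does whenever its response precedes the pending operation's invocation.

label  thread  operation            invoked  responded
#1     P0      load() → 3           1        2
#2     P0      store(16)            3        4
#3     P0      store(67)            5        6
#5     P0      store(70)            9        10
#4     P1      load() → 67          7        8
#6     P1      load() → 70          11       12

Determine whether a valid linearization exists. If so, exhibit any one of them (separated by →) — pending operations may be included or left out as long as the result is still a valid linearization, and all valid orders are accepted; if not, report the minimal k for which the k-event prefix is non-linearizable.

step 1: #1 load() → 3 — value 3
step 2: #2 store(16) — value 16
step 3: #3 store(67) — value 67
step 4: #4 load() → 67 — value 67
step 5: #5 store(70) — value 70
step 6: #6 load() → 70 — value 70

linearizable — witness: #1 → #2 → #3 → #4 → #5 → #6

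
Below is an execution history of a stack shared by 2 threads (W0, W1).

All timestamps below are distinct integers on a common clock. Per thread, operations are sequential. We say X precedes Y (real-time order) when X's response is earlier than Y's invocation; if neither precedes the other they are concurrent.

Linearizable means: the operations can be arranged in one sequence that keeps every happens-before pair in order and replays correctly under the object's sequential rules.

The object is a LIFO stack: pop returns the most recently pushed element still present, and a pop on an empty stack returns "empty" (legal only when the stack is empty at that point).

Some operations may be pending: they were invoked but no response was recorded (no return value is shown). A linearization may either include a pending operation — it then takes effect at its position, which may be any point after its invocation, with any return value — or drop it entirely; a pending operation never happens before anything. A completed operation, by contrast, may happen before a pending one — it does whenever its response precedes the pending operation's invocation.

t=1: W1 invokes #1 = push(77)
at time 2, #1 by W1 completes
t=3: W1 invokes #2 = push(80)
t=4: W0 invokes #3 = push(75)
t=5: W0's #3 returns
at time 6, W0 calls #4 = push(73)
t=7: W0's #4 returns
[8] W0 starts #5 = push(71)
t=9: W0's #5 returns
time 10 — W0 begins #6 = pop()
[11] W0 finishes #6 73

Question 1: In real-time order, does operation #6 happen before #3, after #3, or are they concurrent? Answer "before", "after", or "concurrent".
Answer: after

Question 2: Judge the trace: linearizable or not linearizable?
not linearizable

the violation lands at event 11, #6's response at time 11: events 1..10 linearize, events 1..11 do not
the completed operations (5 total) allow one real-time order; the stack replay rejects it
completion choices over the 1 pending operation (#2) were checked; none helps
sample order #1, #3, #4, #5, #6 (pending dropped) stalls at step 5 — #6 pop() → 73 has no legal effect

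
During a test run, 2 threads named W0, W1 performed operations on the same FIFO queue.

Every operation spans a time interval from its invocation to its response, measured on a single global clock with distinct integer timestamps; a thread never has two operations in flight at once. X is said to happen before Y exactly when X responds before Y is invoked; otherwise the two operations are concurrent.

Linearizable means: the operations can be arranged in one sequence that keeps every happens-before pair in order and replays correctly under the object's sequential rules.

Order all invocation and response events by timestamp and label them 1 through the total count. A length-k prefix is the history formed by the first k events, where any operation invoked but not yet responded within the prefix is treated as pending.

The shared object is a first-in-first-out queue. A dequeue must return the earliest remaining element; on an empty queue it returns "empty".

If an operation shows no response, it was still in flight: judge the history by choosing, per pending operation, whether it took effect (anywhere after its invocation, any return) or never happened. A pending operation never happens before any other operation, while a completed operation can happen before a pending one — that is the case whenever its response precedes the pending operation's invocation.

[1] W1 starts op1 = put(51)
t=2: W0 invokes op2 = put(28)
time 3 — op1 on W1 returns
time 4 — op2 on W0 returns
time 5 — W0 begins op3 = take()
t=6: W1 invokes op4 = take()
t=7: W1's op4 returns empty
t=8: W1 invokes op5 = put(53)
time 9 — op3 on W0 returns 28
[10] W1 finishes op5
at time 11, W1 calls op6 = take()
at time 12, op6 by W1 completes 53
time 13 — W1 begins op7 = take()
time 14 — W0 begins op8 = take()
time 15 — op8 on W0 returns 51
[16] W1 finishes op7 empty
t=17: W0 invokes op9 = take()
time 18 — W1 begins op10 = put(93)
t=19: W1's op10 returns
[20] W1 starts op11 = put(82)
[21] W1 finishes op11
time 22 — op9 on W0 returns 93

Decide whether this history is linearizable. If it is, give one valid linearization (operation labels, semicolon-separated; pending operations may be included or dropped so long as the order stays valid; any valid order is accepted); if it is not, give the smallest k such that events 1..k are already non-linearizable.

events 1..6 are fine; event 7 — the response of op4 at time 7 — makes the prefix non-linearizable
every one of the 2 real-time-consistent orders over 3 completed FIFO queue ops fails the sequential spec
no escape via the 1 pending operation (op3): every completion choice fails
e.g. op1, op2, op4 (pending dropped): illegal at step 3, since op4 take() → empty cannot apply there
e.g. op2, op1, op4 (pending dropped): illegal at step 3, since op4 take() → empty cannot apply there

not linearizable — minimal violating prefix: 7 events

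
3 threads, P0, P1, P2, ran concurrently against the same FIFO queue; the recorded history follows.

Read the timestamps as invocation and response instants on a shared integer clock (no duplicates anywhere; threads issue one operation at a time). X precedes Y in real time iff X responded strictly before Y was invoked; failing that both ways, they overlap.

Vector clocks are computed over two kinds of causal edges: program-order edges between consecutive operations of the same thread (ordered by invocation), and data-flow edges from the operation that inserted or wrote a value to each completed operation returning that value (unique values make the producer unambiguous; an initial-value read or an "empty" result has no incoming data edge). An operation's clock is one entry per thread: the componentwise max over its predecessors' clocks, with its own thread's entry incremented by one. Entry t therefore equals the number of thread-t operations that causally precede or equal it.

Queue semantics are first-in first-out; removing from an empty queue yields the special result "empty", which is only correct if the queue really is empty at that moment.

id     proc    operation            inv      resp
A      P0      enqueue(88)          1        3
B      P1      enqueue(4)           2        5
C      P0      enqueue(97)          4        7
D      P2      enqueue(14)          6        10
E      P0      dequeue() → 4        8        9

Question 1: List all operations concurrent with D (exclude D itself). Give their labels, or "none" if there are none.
Answer: C, E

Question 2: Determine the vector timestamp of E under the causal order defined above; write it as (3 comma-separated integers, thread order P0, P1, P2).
Answer: (3, 1, 0)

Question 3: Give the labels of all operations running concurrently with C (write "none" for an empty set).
Answer: B, D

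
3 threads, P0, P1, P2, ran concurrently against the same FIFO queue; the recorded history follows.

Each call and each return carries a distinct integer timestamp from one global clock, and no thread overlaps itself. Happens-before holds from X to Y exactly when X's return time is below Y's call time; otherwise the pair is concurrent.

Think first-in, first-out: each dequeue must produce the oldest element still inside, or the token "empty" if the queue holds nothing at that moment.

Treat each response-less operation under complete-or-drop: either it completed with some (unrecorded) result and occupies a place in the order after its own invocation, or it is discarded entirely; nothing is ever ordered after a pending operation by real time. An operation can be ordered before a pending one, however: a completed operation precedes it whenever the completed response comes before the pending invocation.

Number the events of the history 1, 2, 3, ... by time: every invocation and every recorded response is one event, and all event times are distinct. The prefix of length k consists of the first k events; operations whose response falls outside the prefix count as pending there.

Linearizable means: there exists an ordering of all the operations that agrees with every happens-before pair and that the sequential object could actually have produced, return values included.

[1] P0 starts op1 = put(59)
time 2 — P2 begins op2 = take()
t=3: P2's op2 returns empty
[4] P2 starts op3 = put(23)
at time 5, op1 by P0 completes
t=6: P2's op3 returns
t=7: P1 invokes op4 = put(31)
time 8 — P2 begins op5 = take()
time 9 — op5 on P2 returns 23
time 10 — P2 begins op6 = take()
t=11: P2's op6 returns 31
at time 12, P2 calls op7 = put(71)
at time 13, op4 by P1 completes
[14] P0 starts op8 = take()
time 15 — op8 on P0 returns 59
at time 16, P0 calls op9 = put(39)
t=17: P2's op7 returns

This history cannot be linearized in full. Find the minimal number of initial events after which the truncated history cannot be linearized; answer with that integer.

11

a valid linearization of events 1..10 exists, for instance op2, op3, op1, op4, op5:
after step 1 (op2 take() → empty): queue <>
after step 2 (op3 put(23)): queue <23>
after step 3 (op1 put(59)): queue <23,59>
after step 4 (op4 put(31) (pending, included)): queue <23,59,31>
after step 5 (op5 take() → 23): queue <59,31>
event 11 — op6's response, time 11 — after it, nothing linearizes
no escape via the 1 pending operation (op4): every completion choice fails
for example op1, op2, op3, op5, op6 (pending dropped) fails at step 2: op2 take() → empty is not legal there
for example op2, op1, op3, op5, op6 (pending dropped) fails at step 4: op5 take() → 23 is not legal there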